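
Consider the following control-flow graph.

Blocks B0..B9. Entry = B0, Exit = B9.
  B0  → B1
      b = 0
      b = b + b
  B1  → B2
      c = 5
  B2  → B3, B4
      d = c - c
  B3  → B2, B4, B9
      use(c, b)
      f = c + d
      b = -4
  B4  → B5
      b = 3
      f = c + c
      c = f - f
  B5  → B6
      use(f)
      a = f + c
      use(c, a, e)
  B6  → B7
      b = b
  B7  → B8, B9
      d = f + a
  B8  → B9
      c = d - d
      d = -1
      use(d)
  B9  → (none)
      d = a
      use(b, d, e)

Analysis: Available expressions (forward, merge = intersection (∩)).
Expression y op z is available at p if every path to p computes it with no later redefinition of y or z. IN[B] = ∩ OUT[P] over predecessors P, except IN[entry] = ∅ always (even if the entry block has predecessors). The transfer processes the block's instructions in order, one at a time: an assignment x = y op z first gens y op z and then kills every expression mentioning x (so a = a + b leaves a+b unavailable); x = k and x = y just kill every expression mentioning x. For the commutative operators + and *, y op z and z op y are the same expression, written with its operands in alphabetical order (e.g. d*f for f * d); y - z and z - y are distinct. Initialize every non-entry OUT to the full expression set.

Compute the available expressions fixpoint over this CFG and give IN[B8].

Fixpoint table:
  B0:   IN={}   OUT={}
  B1:   IN={}   OUT={}
  B2:   IN={}   OUT={c-c}
  B3:   IN={c-c}   OUT={c+d, c-c}
  B4:   IN={c-c}   OUT={f-f}
  B5:   IN={f-f}   OUT={c+f, f-f}
  B6:   IN={c+f, f-f}   OUT={c+f, f-f}
  B7:   IN={c+f, f-f}   OUT={a+f, c+f, f-f}
  B8:   IN={a+f, c+f, f-f}   OUT={a+f, f-f}
  B9:   IN={}   OUT={}

Merge at B8: IN[B8] = OUT[B7] = {a+f, c+f, f-f}

Answer: {a+f, c+f, f-f}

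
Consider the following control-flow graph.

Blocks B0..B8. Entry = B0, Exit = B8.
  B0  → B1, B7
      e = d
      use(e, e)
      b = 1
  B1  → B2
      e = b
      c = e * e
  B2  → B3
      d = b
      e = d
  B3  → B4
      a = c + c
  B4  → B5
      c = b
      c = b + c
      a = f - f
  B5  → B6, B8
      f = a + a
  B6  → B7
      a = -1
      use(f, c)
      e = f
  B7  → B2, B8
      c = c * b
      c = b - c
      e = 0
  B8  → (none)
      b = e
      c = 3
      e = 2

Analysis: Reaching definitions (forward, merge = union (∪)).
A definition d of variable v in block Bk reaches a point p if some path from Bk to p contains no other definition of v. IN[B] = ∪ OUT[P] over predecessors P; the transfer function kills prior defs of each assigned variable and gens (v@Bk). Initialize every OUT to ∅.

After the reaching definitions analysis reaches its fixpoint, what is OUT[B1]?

Answer: {b@B0, c@B1, e@B1}

Trace:
Converged values:
  B0:  IN={}  OUT={b@B0, e@B0}
  B1:  IN={b@B0, e@B0}  OUT={b@B0, c@B1, e@B1}
  B2:  IN={a@B6, b@B0, c@B1, c@B7, d@B2, e@B1, e@B7, f@B5}  OUT={a@B6, b@B0, c@B1, c@B7, d@B2, e@B2, f@B5}
  B3:  IN={a@B6, b@B0, c@B1, c@B7, d@B2, e@B2, f@B5}  OUT={a@B3, b@B0, c@B1, c@B7, d@B2, e@B2, f@B5}
  B4:  IN={a@B3, b@B0, c@B1, c@B7, d@B2, e@B2, f@B5}  OUT={a@B4, b@B0, c@B4, d@B2, e@B2, f@B5}
  B5:  IN={a@B4, b@B0, c@B4, d@B2, e@B2, f@B5}  OUT={a@B4, b@B0, c@B4, d@B2, e@B2, f@B5}
  B6:  IN={a@B4, b@B0, c@B4, d@B2, e@B2, f@B5}  OUT={a@B6, b@B0, c@B4, d@B2, e@B6, f@B5}
  B7:  IN={a@B6, b@B0, c@B4, d@B2, e@B0, e@B6, f@B5}  OUT={a@B6, b@B0, c@B7, d@B2, e@B7, f@B5}
  B8:  IN={a@B4, a@B6, b@B0, c@B4, c@B7, d@B2, e@B2, e@B7, f@B5}  OUT={a@B4, a@B6, b@B8, c@B8, d@B2, e@B8, f@B5}

Merge at B1: IN[B1] = OUT[B0] = {b@B0, e@B0}
Applying B1's transfer function to that IN value gives OUT[B1] (row B1 above).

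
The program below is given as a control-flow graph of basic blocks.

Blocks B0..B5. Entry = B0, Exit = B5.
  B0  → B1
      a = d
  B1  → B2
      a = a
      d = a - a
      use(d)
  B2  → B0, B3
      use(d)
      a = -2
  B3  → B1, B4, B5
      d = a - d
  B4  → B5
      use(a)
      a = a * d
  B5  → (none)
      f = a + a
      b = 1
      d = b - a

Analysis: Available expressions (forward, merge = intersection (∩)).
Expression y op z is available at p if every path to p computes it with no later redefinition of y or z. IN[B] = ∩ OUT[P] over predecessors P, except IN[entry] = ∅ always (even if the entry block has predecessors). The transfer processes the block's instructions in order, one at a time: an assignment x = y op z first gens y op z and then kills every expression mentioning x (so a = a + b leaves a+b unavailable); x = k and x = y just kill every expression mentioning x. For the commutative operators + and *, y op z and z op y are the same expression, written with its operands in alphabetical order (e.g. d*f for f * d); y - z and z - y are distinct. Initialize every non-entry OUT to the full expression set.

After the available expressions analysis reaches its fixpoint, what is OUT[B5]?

Answer: {a+a, b-a}

Trace:
Per-block solution:
  B0:   IN={}   OUT={}
  B1:   IN={}   OUT={a-a}
  B2:   IN={a-a}   OUT={}
  B3:   IN={}   OUT={}
  B4:   IN={}   OUT={}
  B5:   IN={}   OUT={a+a, b-a}

Merge at B5: IN[B5] = OUT[B3] ∩ OUT[B4] = {}
Applying B5's transfer function to that IN value gives OUT[B5] (row B5 above).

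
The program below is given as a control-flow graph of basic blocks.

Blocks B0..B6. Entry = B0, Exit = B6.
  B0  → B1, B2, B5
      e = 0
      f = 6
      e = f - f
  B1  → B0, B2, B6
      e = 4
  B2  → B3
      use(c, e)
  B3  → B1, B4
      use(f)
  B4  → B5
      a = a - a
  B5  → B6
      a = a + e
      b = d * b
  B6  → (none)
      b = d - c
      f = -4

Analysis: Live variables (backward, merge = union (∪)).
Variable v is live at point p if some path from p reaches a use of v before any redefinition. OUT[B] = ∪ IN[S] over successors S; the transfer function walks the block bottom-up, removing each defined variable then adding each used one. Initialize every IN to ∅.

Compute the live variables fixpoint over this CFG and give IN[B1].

Converged values:
  B0: | IN={a, b, c, d} | OUT={a, b, c, d, e, f}
  B1: | IN={a, b, c, d, f} | OUT={a, b, c, d, e, f}
  B2: | IN={a, b, c, d, e, f} | OUT={a, b, c, d, e, f}
  B3: | IN={a, b, c, d, e, f} | OUT={a, b, c, d, e, f}
  B4: | IN={a, b, c, d, e} | OUT={a, b, c, d, e}
  B5: | IN={a, b, c, d, e} | OUT={c, d}
  B6: | IN={c, d} | OUT={}

Merge at B1: OUT[B1] = IN[B0] ⊔ IN[B2] ⊔ IN[B6] = {a, b, c, d, e, f}
Applying B1's transfer function to that OUT value gives IN[B1] (row B1 above).

Answer: {a, b, c, d, f}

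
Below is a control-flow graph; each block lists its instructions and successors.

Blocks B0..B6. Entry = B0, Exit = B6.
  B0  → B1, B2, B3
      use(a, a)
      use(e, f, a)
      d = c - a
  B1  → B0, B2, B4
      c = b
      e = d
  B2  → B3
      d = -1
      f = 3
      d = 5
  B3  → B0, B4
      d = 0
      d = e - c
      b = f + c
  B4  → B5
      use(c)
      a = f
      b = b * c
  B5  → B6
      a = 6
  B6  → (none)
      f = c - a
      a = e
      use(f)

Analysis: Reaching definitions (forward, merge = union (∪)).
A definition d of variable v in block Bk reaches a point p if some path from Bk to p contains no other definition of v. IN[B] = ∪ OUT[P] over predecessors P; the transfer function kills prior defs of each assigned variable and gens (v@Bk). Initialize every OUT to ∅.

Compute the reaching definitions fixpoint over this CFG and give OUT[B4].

Per-block solution:
  B0: | IN={b@B3, c@B1, d@B0, d@B3, e@B1, f@B2} | OUT={b@B3, c@B1, d@B0, e@B1, f@B2}
  B1: | IN={b@B3, c@B1, d@B0, e@B1, f@B2} | OUT={b@B3, c@B1, d@B0, e@B1, f@B2}
  B2: | IN={b@B3, c@B1, d@B0, e@B1, f@B2} | OUT={b@B3, c@B1, d@B2, e@B1, f@B2}
  B3: | IN={b@B3, c@B1, d@B0, d@B2, e@B1, f@B2} | OUT={b@B3, c@B1, d@B3, e@B1, f@B2}
  B4: | IN={b@B3, c@B1, d@B0, d@B3, e@B1, f@B2} | OUT={a@B4, b@B4, c@B1, d@B0, d@B3, e@B1, f@B2}
  B5: | IN={a@B4, b@B4, c@B1, d@B0, d@B3, e@B1, f@B2} | OUT={a@B5, b@B4, c@B1, d@B0, d@B3, e@B1, f@B2}
  B6: | IN={a@B5, b@B4, c@B1, d@B0, d@B3, e@B1, f@B2} | OUT={a@B6, b@B4, c@B1, d@B0, d@B3, e@B1, f@B6}

Merge at B4: IN[B4] = OUT[B1] ⊔ OUT[B3] = {b@B3, c@B1, d@B0, d@B3, e@B1, f@B2}
Applying B4's transfer function to that IN value gives OUT[B4] (row B4 above).

Answer: {a@B4, b@B4, c@B1, d@B0, d@B3, e@B1, f@B2}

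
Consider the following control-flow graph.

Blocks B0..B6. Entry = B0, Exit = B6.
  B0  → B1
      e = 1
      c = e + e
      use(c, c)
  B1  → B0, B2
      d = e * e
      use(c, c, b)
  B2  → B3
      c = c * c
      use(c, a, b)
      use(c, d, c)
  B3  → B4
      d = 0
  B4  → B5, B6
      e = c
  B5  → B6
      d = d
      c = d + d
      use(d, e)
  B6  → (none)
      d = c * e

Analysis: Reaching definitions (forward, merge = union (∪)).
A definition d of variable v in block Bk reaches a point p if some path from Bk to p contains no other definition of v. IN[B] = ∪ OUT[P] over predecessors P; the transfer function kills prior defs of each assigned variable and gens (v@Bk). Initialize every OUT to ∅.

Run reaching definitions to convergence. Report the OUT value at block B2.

Per-block solution:
  B0:  IN={c@B0, d@B1, e@B0}  OUT={c@B0, d@B1, e@B0}
  B1:  IN={c@B0, d@B1, e@B0}  OUT={c@B0, d@B1, e@B0}
  B2:  IN={c@B0, d@B1, e@B0}  OUT={c@B2, d@B1, e@B0}
  B3:  IN={c@B2, d@B1, e@B0}  OUT={c@B2, d@B3, e@B0}
  B4:  IN={c@B2, d@B3, e@B0}  OUT={c@B2, d@B3, e@B4}
  B5:  IN={c@B2, d@B3, e@B4}  OUT={c@B5, d@B5, e@B4}
  B6:  IN={c@B2, c@B5, d@B3, d@B5, e@B4}  OUT={c@B2, c@B5, d@B6, e@B4}

Merge at B2: IN[B2] = OUT[B1] = {c@B0, d@B1, e@B0}
Applying B2's transfer function to that IN value gives OUT[B2] (row B2 above).

Answer: {c@B2, d@B1, e@B0}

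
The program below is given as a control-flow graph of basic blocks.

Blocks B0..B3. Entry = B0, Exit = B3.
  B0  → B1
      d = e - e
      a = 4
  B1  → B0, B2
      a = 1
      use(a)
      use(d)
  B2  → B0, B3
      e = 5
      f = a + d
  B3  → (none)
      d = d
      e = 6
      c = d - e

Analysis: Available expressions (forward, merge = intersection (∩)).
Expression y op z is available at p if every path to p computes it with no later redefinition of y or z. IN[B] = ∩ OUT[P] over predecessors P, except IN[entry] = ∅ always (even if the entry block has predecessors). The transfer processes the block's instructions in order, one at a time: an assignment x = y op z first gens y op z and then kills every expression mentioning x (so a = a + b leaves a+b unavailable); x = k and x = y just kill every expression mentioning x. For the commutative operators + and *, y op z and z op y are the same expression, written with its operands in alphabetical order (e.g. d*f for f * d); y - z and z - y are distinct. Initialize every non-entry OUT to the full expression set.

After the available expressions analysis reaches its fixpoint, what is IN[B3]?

Converged values:
  B0:  IN={}  OUT={e-e}
  B1:  IN={e-e}  OUT={e-e}
  B2:  IN={e-e}  OUT={a+d}
  B3:  IN={a+d}  OUT={d-e}

Merge at B3: IN[B3] = OUT[B2] = {a+d}

Answer: {a+d}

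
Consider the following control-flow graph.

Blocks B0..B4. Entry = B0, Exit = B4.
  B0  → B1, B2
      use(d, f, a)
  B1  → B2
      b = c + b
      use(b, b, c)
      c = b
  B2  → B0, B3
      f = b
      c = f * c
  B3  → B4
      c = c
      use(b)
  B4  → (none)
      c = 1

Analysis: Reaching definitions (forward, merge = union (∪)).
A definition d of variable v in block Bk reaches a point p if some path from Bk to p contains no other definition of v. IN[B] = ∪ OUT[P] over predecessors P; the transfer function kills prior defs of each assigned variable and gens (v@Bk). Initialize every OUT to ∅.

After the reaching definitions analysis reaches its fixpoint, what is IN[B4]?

Per-block solution:
  B0: | IN={b@B1, c@B2, f@B2} | OUT={b@B1, c@B2, f@B2}
  B1: | IN={b@B1, c@B2, f@B2} | OUT={b@B1, c@B1, f@B2}
  B2: | IN={b@B1, c@B1, c@B2, f@B2} | OUT={b@B1, c@B2, f@B2}
  B3: | IN={b@B1, c@B2, f@B2} | OUT={b@B1, c@B3, f@B2}
  B4: | IN={b@B1, c@B3, f@B2} | OUT={b@B1, c@B4, f@B2}

Merge at B4: IN[B4] = OUT[B3] = {b@B1, c@B3, f@B2}

Answer: {b@B1, c@B3, f@B2}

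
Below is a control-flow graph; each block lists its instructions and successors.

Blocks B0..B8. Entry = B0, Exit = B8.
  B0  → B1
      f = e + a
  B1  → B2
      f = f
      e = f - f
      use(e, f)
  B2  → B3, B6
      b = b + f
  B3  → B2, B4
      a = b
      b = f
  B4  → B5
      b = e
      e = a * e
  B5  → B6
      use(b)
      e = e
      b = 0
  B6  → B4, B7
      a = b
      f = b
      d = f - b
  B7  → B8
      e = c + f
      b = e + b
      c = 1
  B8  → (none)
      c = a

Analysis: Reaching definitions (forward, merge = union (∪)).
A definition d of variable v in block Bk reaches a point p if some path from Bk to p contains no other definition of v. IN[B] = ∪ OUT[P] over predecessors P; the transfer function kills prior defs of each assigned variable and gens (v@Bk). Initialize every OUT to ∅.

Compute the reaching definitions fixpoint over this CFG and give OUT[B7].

Answer: {a@B6, b@B7, c@B7, d@B6, e@B7, f@B6}

Derivation:
Per-block solution:
  B0:   IN={}   OUT={f@B0}
  B1:   IN={f@B0}   OUT={e@B1, f@B1}
  B2:   IN={a@B3, b@B3, e@B1, f@B1}   OUT={a@B3, b@B2, e@B1, f@B1}
  B3:   IN={a@B3, b@B2, e@B1, f@B1}   OUT={a@B3, b@B3, e@B1, f@B1}
  B4:   IN={a@B3, a@B6, b@B2, b@B3, b@B5, d@B6, e@B1, e@B5, f@B1, f@B6}   OUT={a@B3, a@B6, b@B4, d@B6, e@B4, f@B1, f@B6}
  B5:   IN={a@B3, a@B6, b@B4, d@B6, e@B4, f@B1, f@B6}   OUT={a@B3, a@B6, b@B5, d@B6, e@B5, f@B1, f@B6}
  B6:   IN={a@B3, a@B6, b@B2, b@B5, d@B6, e@B1, e@B5, f@B1, f@B6}   OUT={a@B6, b@B2, b@B5, d@B6, e@B1, e@B5, f@B6}
  B7:   IN={a@B6, b@B2, b@B5, d@B6, e@B1, e@B5, f@B6}   OUT={a@B6, b@B7, c@B7, d@B6, e@B7, f@B6}
  B8:   IN={a@B6, b@B7, c@B7, d@B6, e@B7, f@B6}   OUT={a@B6, b@B7, c@B8, d@B6, e@B7, f@B6}

Merge at B7: IN[B7] = OUT[B6] = {a@B6, b@B2, b@B5, d@B6, e@B1, e@B5, f@B6}
Applying B7's transfer function to that IN value gives OUT[B7] (row B7 above).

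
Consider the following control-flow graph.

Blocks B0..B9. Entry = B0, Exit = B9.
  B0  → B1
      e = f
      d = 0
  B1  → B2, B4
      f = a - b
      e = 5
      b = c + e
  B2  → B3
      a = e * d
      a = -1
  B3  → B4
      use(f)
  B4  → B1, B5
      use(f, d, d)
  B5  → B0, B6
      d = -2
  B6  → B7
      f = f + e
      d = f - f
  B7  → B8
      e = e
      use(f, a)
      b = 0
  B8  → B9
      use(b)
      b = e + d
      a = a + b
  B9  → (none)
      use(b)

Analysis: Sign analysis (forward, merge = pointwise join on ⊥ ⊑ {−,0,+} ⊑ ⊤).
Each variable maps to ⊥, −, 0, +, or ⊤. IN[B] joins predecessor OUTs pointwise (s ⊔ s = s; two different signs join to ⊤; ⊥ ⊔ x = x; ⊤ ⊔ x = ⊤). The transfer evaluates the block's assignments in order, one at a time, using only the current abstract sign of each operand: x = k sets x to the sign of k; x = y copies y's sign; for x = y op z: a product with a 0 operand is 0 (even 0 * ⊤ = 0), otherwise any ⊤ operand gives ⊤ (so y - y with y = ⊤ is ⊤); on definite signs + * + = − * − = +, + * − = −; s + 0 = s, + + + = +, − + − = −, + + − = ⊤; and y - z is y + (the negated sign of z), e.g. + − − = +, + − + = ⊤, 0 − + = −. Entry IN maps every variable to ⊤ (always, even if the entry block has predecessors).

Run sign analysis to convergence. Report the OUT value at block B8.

Answer: {a: ⊤, b: ⊤, c: ⊤, d: ⊤, e: +, f: ⊤}

Working:
Converged values:
  B0:  IN=(all ⊤)  OUT={d:0; rest ⊤}
  B1:  IN={d:0; rest ⊤}  OUT={d:0, e:+; rest ⊤}
  B2:  IN={d:0, e:+; rest ⊤}  OUT={a:-, d:0, e:+; rest ⊤}
  B3:  IN={a:-, d:0, e:+; rest ⊤}  OUT={a:-, d:0, e:+; rest ⊤}
  B4:  IN={d:0, e:+; rest ⊤}  OUT={d:0, e:+; rest ⊤}
  B5:  IN={d:0, e:+; rest ⊤}  OUT={d:-, e:+; rest ⊤}
  B6:  IN={d:-, e:+; rest ⊤}  OUT={e:+; rest ⊤}
  B7:  IN={e:+; rest ⊤}  OUT={b:0, e:+; rest ⊤}
  B8:  IN={b:0, e:+; rest ⊤}  OUT={e:+; rest ⊤}
  B9:  IN={e:+; rest ⊤}  OUT={e:+; rest ⊤}

Merge at B8: IN[B8] = OUT[B7] = {a: ⊤, b: 0, c: ⊤, d: ⊤, e: +, f: ⊤}
Applying B8's transfer function to that IN value gives OUT[B8] (row B8 above).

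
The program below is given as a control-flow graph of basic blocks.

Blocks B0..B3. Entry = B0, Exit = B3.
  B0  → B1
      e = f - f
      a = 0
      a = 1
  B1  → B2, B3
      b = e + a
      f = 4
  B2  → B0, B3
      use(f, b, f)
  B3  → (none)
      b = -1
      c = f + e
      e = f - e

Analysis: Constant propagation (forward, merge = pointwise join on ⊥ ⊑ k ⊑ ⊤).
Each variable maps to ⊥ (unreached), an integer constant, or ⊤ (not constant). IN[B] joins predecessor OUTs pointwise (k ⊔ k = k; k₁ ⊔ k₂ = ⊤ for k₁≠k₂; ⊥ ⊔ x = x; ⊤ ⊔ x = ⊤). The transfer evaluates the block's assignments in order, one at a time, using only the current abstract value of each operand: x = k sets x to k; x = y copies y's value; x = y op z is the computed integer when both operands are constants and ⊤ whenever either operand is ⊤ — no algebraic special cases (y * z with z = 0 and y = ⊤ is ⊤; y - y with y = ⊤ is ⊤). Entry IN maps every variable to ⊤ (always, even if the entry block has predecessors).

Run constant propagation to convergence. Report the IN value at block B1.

Per-block solution:
  B0: | IN=(all ⊤) | OUT={a:1; rest ⊤}
  B1: | IN={a:1; rest ⊤} | OUT={a:1, f:4; rest ⊤}
  B2: | IN={a:1, f:4; rest ⊤} | OUT={a:1, f:4; rest ⊤}
  B3: | IN={a:1, f:4; rest ⊤} | OUT={a:1, b:-1, f:4; rest ⊤}

Merge at B1: IN[B1] = OUT[B0] = {a: 1, b: ⊤, c: ⊤, d: ⊤, e: ⊤, f: ⊤}

Answer: {a: 1, b: ⊤, c: ⊤, d: ⊤, e: ⊤, f: ⊤}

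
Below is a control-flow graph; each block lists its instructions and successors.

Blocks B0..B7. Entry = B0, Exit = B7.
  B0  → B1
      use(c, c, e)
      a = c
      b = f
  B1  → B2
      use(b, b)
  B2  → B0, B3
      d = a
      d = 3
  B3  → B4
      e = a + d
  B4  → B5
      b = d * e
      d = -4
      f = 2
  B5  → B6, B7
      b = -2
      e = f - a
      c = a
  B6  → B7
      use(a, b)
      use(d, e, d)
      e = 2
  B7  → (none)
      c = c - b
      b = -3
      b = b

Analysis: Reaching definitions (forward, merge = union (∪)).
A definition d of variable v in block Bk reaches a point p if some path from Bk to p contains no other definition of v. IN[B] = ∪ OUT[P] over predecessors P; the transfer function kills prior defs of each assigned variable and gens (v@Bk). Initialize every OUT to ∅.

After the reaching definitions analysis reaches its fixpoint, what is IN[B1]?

Fixpoint table:
  B0:  IN={a@B0, b@B0, d@B2}  OUT={a@B0, b@B0, d@B2}
  B1:  IN={a@B0, b@B0, d@B2}  OUT={a@B0, b@B0, d@B2}
  B2:  IN={a@B0, b@B0, d@B2}  OUT={a@B0, b@B0, d@B2}
  B3:  IN={a@B0, b@B0, d@B2}  OUT={a@B0, b@B0, d@B2, e@B3}
  B4:  IN={a@B0, b@B0, d@B2, e@B3}  OUT={a@B0, b@B4, d@B4, e@B3, f@B4}
  B5:  IN={a@B0, b@B4, d@B4, e@B3, f@B4}  OUT={a@B0, b@B5, c@B5, d@B4, e@B5, f@B4}
  B6:  IN={a@B0, b@B5, c@B5, d@B4, e@B5, f@B4}  OUT={a@B0, b@B5, c@B5, d@B4, e@B6, f@B4}
  B7:  IN={a@B0, b@B5, c@B5, d@B4, e@B5, e@B6, f@B4}  OUT={a@B0, b@B7, c@B7, d@B4, e@B5, e@B6, f@B4}

Merge at B1: IN[B1] = OUT[B0] = {a@B0, b@B0, d@B2}

Answer: {a@B0, b@B0, d@B2}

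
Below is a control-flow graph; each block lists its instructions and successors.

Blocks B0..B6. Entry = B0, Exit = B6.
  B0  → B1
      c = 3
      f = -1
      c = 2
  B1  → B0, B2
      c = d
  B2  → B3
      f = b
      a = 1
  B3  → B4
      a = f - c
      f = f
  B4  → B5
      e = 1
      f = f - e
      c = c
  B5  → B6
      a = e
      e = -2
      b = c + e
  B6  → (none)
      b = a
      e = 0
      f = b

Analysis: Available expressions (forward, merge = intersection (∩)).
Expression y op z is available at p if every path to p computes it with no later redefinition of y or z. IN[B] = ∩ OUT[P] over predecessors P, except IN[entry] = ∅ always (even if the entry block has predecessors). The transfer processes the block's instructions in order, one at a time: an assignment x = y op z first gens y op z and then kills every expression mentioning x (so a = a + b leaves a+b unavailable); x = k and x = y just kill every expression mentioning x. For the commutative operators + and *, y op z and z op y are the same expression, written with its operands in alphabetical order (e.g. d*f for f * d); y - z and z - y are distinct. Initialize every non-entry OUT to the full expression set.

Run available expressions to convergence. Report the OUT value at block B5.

Converged values:
  B0:   IN={}   OUT={}
  B1:   IN={}   OUT={}
  B2:   IN={}   OUT={}
  B3:   IN={}   OUT={}
  B4:   IN={}   OUT={}
  B5:   IN={}   OUT={c+e}
  B6:   IN={c+e}   OUT={}

Merge at B5: IN[B5] = OUT[B4] = {}
Applying B5's transfer function to that IN value gives OUT[B5] (row B5 above).

Answer: {c+e}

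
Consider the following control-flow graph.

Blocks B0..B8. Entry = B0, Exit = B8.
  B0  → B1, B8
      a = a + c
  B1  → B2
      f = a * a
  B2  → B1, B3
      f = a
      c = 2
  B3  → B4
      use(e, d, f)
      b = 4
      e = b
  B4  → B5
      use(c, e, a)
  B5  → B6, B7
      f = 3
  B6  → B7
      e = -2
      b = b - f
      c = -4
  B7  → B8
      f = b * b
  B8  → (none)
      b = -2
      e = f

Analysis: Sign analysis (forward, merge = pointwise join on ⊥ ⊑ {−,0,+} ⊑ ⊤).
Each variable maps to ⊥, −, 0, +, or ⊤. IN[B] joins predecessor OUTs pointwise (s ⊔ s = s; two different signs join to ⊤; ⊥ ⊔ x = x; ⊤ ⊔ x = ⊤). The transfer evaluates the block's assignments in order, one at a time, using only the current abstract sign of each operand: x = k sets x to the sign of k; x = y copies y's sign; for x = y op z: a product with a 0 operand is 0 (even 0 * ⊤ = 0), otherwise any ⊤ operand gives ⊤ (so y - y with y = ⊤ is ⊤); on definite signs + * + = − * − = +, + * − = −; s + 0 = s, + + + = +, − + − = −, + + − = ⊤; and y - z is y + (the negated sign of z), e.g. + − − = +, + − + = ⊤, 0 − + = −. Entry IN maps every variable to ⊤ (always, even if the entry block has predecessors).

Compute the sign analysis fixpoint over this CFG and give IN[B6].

Per-block solution:
  B0: | IN=(all ⊤) | OUT=(all ⊤)
  B1: | IN=(all ⊤) | OUT=(all ⊤)
  B2: | IN=(all ⊤) | OUT={c:+; rest ⊤}
  B3: | IN={c:+; rest ⊤} | OUT={b:+, c:+, e:+; rest ⊤}
  B4: | IN={b:+, c:+, e:+; rest ⊤} | OUT={b:+, c:+, e:+; rest ⊤}
  B5: | IN={b:+, c:+, e:+; rest ⊤} | OUT={b:+, c:+, e:+, f:+; rest ⊤}
  B6: | IN={b:+, c:+, e:+, f:+; rest ⊤} | OUT={c:-, e:-, f:+; rest ⊤}
  B7: | IN={f:+; rest ⊤} | OUT=(all ⊤)
  B8: | IN=(all ⊤) | OUT={b:-; rest ⊤}

Merge at B6: IN[B6] = OUT[B5] = {a: ⊤, b: +, c: +, d: ⊤, e: +, f: +}

Answer: {a: ⊤, b: +, c: +, d: ⊤, e: +, f: +}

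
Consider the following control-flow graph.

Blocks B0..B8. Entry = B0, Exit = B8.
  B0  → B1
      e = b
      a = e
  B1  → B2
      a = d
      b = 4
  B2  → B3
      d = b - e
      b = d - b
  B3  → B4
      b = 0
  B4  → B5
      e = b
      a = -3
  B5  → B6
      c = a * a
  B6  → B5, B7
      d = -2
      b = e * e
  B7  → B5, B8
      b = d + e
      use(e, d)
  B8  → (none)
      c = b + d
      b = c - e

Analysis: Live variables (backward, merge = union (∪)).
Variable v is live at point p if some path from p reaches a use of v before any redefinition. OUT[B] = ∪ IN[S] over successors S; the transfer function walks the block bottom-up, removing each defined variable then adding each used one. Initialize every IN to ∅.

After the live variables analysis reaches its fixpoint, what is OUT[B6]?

Answer: {a, d, e}

Working:
Converged values:
  B0:   IN={b, d}   OUT={d, e}
  B1:   IN={d, e}   OUT={b, e}
  B2:   IN={b, e}   OUT={}
  B3:   IN={}   OUT={b}
  B4:   IN={b}   OUT={a, e}
  B5:   IN={a, e}   OUT={a, e}
  B6:   IN={a, e}   OUT={a, d, e}
  B7:   IN={a, d, e}   OUT={a, b, d, e}
  B8:   IN={b, d, e}   OUT={}

Merge at B6: OUT[B6] = IN[B5] ⊔ IN[B7] = {a, d, e}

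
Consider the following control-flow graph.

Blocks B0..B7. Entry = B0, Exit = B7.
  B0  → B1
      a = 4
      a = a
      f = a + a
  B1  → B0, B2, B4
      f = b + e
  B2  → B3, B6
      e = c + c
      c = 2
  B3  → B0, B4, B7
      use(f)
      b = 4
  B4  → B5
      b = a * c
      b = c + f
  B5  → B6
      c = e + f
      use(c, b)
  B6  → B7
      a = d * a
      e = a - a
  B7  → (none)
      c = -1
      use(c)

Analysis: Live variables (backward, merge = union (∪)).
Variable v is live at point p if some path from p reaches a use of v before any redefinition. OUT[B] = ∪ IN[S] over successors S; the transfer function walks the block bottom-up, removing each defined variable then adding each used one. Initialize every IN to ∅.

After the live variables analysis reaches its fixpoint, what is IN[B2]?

Answer: {a, c, d, f}

Working:
Fixpoint table:
  B0:  IN={b, c, d, e}  OUT={a, b, c, d, e}
  B1:  IN={a, b, c, d, e}  OUT={a, b, c, d, e, f}
  B2:  IN={a, c, d, f}  OUT={a, c, d, e, f}
  B3:  IN={a, c, d, e, f}  OUT={a, b, c, d, e, f}
  B4:  IN={a, c, d, e, f}  OUT={a, b, d, e, f}
  B5:  IN={a, b, d, e, f}  OUT={a, d}
  B6:  IN={a, d}  OUT={}
  B7:  IN={}  OUT={}

Merge at B2: OUT[B2] = IN[B3] ⊔ IN[B6] = {a, c, d, e, f}
Applying B2's transfer function to that OUT value gives IN[B2] (row B2 above).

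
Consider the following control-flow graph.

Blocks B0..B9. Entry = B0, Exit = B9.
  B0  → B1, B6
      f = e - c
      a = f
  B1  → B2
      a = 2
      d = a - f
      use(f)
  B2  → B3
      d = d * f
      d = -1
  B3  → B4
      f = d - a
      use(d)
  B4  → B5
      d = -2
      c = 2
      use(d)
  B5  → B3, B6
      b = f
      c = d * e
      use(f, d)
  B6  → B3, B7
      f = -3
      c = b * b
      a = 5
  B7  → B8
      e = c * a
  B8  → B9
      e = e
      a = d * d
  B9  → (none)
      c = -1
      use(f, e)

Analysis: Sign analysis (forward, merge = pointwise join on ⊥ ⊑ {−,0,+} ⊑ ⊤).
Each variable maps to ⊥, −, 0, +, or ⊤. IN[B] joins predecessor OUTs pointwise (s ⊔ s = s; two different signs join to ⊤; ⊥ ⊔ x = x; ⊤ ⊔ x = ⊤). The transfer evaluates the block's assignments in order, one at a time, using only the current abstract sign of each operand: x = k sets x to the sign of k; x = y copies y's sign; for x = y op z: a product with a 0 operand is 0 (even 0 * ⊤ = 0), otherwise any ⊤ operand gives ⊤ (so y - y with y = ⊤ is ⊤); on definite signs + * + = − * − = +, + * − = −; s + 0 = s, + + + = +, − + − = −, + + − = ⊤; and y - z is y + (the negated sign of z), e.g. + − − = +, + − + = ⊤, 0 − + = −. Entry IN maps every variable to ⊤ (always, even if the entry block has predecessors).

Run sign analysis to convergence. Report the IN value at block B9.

Fixpoint table:
  B0:  IN=(all ⊤)  OUT=(all ⊤)
  B1:  IN=(all ⊤)  OUT={a:+; rest ⊤}
  B2:  IN={a:+; rest ⊤}  OUT={a:+, d:-; rest ⊤}
  B3:  IN={a:+; rest ⊤}  OUT={a:+; rest ⊤}
  B4:  IN={a:+; rest ⊤}  OUT={a:+, c:+, d:-; rest ⊤}
  B5:  IN={a:+, c:+, d:-; rest ⊤}  OUT={a:+, d:-; rest ⊤}
  B6:  IN=(all ⊤)  OUT={a:+, f:-; rest ⊤}
  B7:  IN={a:+, f:-; rest ⊤}  OUT={a:+, f:-; rest ⊤}
  B8:  IN={a:+, f:-; rest ⊤}  OUT={f:-; rest ⊤}
  B9:  IN={f:-; rest ⊤}  OUT={c:-, f:-; rest ⊤}

Merge at B9: IN[B9] = OUT[B8] = {a: ⊤, b: ⊤, c: ⊤, d: ⊤, e: ⊤, f: -}

Answer: {a: ⊤, b: ⊤, c: ⊤, d: ⊤, e: ⊤, f: -}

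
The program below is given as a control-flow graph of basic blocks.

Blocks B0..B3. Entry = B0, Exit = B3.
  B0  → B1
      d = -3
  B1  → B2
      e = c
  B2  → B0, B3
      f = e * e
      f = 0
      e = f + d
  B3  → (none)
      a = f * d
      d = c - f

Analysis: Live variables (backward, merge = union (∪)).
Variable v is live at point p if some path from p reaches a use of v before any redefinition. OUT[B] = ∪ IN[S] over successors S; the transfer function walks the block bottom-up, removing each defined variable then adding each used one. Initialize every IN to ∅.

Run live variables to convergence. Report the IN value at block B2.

Converged values:
  B0:   IN={c}   OUT={c, d}
  B1:   IN={c, d}   OUT={c, d, e}
  B2:   IN={c, d, e}   OUT={c, d, f}
  B3:   IN={c, d, f}   OUT={}

Merge at B2: OUT[B2] = IN[B0] ⊔ IN[B3] = {c, d, f}
Applying B2's transfer function to that OUT value gives IN[B2] (row B2 above).

Answer: {c, d, e}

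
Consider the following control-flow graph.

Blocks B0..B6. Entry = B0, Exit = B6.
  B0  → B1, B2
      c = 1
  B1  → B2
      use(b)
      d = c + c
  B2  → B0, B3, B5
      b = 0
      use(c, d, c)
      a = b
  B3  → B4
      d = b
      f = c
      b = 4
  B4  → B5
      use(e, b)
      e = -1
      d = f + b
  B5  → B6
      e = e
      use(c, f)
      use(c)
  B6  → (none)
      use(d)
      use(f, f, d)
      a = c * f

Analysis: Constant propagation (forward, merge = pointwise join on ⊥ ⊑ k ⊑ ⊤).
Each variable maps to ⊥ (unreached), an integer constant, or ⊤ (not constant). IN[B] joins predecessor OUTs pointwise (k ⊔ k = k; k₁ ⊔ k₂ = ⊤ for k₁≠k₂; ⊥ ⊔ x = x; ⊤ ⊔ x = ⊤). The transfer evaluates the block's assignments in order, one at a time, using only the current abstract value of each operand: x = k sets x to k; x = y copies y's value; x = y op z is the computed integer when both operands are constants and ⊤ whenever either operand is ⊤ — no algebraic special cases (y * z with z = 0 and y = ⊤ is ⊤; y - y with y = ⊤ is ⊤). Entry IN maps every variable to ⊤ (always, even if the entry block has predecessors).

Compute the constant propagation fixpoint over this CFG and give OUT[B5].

Answer: {a: 0, b: ⊤, c: 1, d: ⊤, e: ⊤, f: ⊤}

Derivation:
Fixpoint table:
  B0: | IN=(all ⊤) | OUT={c:1; rest ⊤}
  B1: | IN={c:1; rest ⊤} | OUT={c:1, d:2; rest ⊤}
  B2: | IN={c:1; rest ⊤} | OUT={a:0, b:0, c:1; rest ⊤}
  B3: | IN={a:0, b:0, c:1; rest ⊤} | OUT={a:0, b:4, c:1, d:0, f:1; rest ⊤}
  B4: | IN={a:0, b:4, c:1, d:0, f:1; rest ⊤} | OUT={a:0, b:4, c:1, d:5, e:-1, f:1; rest ⊤}
  B5: | IN={a:0, c:1; rest ⊤} | OUT={a:0, c:1; rest ⊤}
  B6: | IN={a:0, c:1; rest ⊤} | OUT={c:1; rest ⊤}

Merge at B5: IN[B5] = OUT[B2] ⊔ OUT[B4] = {a: 0, b: ⊤, c: 1, d: ⊤, e: ⊤, f: ⊤}
Applying B5's transfer function to that IN value gives OUT[B5] (row B5 above).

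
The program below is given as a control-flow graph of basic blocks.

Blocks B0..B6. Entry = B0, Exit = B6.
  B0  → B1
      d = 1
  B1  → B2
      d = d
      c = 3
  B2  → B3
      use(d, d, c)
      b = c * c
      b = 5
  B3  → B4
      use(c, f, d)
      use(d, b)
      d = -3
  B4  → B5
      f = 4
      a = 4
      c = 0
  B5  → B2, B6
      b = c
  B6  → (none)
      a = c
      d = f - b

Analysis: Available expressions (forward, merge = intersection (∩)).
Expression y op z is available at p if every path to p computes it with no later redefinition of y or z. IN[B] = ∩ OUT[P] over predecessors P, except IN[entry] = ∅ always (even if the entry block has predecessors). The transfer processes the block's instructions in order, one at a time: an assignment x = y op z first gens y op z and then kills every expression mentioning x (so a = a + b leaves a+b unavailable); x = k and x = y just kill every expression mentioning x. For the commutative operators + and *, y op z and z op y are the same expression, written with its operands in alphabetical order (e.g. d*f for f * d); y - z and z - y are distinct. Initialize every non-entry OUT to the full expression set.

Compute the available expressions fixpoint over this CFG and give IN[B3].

Answer: {c*c}

Derivation:
Fixpoint table:
  B0:   IN={}   OUT={}
  B1:   IN={}   OUT={}
  B2:   IN={}   OUT={c*c}
  B3:   IN={c*c}   OUT={c*c}
  B4:   IN={c*c}   OUT={}
  B5:   IN={}   OUT={}
  B6:   IN={}   OUT={f-b}

Merge at B3: IN[B3] = OUT[B2] = {c*c}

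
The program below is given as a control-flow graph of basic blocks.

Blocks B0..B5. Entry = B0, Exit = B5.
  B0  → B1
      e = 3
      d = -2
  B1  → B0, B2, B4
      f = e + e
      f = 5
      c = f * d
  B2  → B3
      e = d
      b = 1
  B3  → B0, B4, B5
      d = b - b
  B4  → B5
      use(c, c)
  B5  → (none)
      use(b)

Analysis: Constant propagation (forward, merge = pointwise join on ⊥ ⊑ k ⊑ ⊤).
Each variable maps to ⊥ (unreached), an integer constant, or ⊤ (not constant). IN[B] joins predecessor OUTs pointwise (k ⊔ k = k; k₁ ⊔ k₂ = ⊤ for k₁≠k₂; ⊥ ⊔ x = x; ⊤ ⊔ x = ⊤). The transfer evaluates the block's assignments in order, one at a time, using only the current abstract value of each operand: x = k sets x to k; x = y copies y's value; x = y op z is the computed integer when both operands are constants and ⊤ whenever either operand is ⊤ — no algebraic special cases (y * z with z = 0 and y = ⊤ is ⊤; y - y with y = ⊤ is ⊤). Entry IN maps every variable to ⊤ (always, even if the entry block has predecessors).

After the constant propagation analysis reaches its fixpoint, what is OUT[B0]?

Converged values:
  B0:   IN=(all ⊤)   OUT={d:-2, e:3; rest ⊤}
  B1:   IN={d:-2, e:3; rest ⊤}   OUT={c:-10, d:-2, e:3, f:5; rest ⊤}
  B2:   IN={c:-10, d:-2, e:3, f:5; rest ⊤}   OUT={b:1, c:-10, d:-2, e:-2, f:5; rest ⊤}
  B3:   IN={b:1, c:-10, d:-2, e:-2, f:5; rest ⊤}   OUT={b:1, c:-10, d:0, e:-2, f:5; rest ⊤}
  B4:   IN={c:-10, f:5; rest ⊤}   OUT={c:-10, f:5; rest ⊤}
  B5:   IN={c:-10, f:5; rest ⊤}   OUT={c:-10, f:5; rest ⊤}

Merge at B0 (entry node, so the boundary value (all ⊤) is joined with the incoming edge(s)): IN[B0] = (all ⊤) ⊔ OUT[B1] ⊔ OUT[B3] = {a: ⊤, b: ⊤, c: ⊤, d: ⊤, e: ⊤, f: ⊤}
Applying B0's transfer function to that IN value gives OUT[B0] (row B0 above).

Answer: {a: ⊤, b: ⊤, c: ⊤, d: -2, e: 3, f: ⊤}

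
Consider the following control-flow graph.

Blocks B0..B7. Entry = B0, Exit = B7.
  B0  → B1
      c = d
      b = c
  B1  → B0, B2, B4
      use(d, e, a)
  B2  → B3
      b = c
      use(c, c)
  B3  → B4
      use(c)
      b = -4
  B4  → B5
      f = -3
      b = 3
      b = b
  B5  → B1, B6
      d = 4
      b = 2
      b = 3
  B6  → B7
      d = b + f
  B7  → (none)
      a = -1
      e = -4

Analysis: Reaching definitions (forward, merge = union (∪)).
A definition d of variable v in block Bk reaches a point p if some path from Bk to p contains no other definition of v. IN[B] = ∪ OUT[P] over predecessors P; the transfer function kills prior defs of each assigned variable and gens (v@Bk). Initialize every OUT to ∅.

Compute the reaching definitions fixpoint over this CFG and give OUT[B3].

Fixpoint table:
  B0:  IN={b@B0, b@B5, c@B0, d@B5, f@B4}  OUT={b@B0, c@B0, d@B5, f@B4}
  B1:  IN={b@B0, b@B5, c@B0, d@B5, f@B4}  OUT={b@B0, b@B5, c@B0, d@B5, f@B4}
  B2:  IN={b@B0, b@B5, c@B0, d@B5, f@B4}  OUT={b@B2, c@B0, d@B5, f@B4}
  B3:  IN={b@B2, c@B0, d@B5, f@B4}  OUT={b@B3, c@B0, d@B5, f@B4}
  B4:  IN={b@B0, b@B3, b@B5, c@B0, d@B5, f@B4}  OUT={b@B4, c@B0, d@B5, f@B4}
  B5:  IN={b@B4, c@B0, d@B5, f@B4}  OUT={b@B5, c@B0, d@B5, f@B4}
  B6:  IN={b@B5, c@B0, d@B5, f@B4}  OUT={b@B5, c@B0, d@B6, f@B4}
  B7:  IN={b@B5, c@B0, d@B6, f@B4}  OUT={a@B7, b@B5, c@B0, d@B6, e@B7, f@B4}

Merge at B3: IN[B3] = OUT[B2] = {b@B2, c@B0, d@B5, f@B4}
Applying B3's transfer function to that IN value gives OUT[B3] (row B3 above).

Answer: {b@B3, c@B0, d@B5, f@B4}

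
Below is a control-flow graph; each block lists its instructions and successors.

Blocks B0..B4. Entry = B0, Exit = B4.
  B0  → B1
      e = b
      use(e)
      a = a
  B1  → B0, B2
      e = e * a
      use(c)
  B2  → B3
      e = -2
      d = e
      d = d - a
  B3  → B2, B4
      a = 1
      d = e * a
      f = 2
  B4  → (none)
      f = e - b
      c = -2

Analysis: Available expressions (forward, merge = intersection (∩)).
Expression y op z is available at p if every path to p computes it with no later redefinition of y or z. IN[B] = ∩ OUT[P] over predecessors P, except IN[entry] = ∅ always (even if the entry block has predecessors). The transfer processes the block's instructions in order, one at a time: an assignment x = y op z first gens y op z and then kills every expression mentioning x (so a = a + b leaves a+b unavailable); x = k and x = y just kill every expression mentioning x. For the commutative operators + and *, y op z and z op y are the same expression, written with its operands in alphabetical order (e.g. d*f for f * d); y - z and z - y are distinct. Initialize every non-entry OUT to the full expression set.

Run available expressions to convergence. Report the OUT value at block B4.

Answer: {a*e, e-b}

Working:
Per-block solution:
  B0: | IN={} | OUT={}
  B1: | IN={} | OUT={}
  B2: | IN={} | OUT={}
  B3: | IN={} | OUT={a*e}
  B4: | IN={a*e} | OUT={a*e, e-b}

Merge at B4: IN[B4] = OUT[B3] = {a*e}
Applying B4's transfer function to that IN value gives OUT[B4] (row B4 above).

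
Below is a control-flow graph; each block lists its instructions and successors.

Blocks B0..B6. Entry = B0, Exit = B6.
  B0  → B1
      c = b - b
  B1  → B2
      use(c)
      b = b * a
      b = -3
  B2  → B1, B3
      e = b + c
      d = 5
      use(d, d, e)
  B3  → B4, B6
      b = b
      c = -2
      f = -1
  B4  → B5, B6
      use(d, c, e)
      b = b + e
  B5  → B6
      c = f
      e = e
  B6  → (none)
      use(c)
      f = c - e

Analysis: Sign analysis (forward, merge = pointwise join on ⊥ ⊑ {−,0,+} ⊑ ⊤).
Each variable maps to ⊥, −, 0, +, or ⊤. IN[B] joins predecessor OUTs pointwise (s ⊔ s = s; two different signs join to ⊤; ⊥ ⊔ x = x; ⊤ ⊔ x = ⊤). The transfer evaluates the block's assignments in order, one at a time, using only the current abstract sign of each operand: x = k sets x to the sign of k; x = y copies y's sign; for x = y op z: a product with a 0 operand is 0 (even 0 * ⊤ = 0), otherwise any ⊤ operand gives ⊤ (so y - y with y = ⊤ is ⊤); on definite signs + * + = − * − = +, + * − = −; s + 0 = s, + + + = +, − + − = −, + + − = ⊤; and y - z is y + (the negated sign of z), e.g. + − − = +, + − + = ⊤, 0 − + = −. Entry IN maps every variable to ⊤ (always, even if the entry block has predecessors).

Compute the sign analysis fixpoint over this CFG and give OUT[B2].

Answer: {a: ⊤, b: -, c: ⊤, d: +, e: ⊤, f: ⊤}

Derivation:
Converged values:
  B0:  IN=(all ⊤)  OUT=(all ⊤)
  B1:  IN=(all ⊤)  OUT={b:-; rest ⊤}
  B2:  IN={b:-; rest ⊤}  OUT={b:-, d:+; rest ⊤}
  B3:  IN={b:-, d:+; rest ⊤}  OUT={b:-, c:-, d:+, f:-; rest ⊤}
  B4:  IN={b:-, c:-, d:+, f:-; rest ⊤}  OUT={c:-, d:+, f:-; rest ⊤}
  B5:  IN={c:-, d:+, f:-; rest ⊤}  OUT={c:-, d:+, f:-; rest ⊤}
  B6:  IN={c:-, d:+, f:-; rest ⊤}  OUT={c:-, d:+; rest ⊤}

Merge at B2: IN[B2] = OUT[B1] = {a: ⊤, b: -, c: ⊤, d: ⊤, e: ⊤, f: ⊤}
Applying B2's transfer function to that IN value gives OUT[B2] (row B2 above).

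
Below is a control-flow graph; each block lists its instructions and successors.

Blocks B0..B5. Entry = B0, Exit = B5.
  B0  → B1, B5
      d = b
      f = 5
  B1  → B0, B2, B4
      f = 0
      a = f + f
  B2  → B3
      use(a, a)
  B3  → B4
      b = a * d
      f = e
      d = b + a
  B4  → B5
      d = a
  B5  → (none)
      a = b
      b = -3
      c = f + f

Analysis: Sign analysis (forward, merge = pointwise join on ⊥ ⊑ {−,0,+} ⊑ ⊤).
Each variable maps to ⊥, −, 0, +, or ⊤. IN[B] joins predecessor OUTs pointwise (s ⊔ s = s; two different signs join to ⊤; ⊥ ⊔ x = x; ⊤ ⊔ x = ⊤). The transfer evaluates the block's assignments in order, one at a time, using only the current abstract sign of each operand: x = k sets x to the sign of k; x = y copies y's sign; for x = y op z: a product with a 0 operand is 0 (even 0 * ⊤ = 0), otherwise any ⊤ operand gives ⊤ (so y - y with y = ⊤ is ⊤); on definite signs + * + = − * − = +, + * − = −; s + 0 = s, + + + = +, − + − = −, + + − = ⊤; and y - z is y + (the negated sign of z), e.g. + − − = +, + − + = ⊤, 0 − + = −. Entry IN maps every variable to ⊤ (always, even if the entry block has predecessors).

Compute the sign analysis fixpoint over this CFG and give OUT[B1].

Answer: {a: 0, b: ⊤, c: ⊤, d: ⊤, e: ⊤, f: 0}

Derivation:
Converged values:
  B0:  IN=(all ⊤)  OUT={f:+; rest ⊤}
  B1:  IN={f:+; rest ⊤}  OUT={a:0, f:0; rest ⊤}
  B2:  IN={a:0, f:0; rest ⊤}  OUT={a:0, f:0; rest ⊤}
  B3:  IN={a:0, f:0; rest ⊤}  OUT={a:0, b:0, d:0; rest ⊤}
  B4:  IN={a:0; rest ⊤}  OUT={a:0, d:0; rest ⊤}
  B5:  IN=(all ⊤)  OUT={b:-; rest ⊤}

Merge at B1: IN[B1] = OUT[B0] = {a: ⊤, b: ⊤, c: ⊤, d: ⊤, e: ⊤, f: +}
Applying B1's transfer function to that IN value gives OUT[B1] (row B1 above).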